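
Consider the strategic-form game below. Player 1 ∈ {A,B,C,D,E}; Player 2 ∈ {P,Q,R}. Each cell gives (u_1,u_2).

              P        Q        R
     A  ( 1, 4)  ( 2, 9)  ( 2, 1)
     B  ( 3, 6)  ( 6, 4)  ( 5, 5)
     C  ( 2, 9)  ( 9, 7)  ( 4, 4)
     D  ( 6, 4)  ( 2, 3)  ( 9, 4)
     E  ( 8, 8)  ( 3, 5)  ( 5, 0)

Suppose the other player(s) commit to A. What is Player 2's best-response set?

BR_2 = {Q}

u_2(P vs A) = 4
u_2(Q vs A) = 9
u_2(R vs A) = 1
max payoff 9 at {Q}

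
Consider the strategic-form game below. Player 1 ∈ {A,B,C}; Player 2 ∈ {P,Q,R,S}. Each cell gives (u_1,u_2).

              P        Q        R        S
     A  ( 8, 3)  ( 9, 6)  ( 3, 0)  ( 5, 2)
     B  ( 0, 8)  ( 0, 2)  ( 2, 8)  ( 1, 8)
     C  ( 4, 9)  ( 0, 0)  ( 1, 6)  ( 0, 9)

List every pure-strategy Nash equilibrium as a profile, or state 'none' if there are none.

PSNE = {(A,Q)}

(A,P): not NE [P2→Q gives 6>3]
(A,Q): NE
(A,R): not NE [P2→Q gives 6>0]
(A,S): not NE [P2→Q gives 6>2]
(B,P): not NE [P1→A gives 8>0]
(B,Q): not NE [P1→A gives 9>0; P2→S gives 8>2]
(B,R): not NE [P1→A gives 3>2]
(B,S): not NE [P1→A gives 5>1]
(C,P): not NE [P1→A gives 8>4]
(C,Q): not NE [P1→A gives 9>0; P2→S gives 9>0]
(C,R): not NE [P1→A gives 3>1; P2→S gives 9>6]
(C,S): not NE [P1→A gives 5>0]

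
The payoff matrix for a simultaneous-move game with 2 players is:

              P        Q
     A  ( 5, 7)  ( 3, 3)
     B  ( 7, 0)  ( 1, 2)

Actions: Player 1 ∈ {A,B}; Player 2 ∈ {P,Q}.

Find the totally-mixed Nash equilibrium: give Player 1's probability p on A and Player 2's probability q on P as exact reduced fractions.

(p,q) = (1/3, 1/2)

P1 indiff ⇒ q·5+(1-q)·3 = q·7+(1-q)·1 ⇒ q(-2) = (1-q)(-2) ⇒ q = 1/2
P2 indiff ⇒ p·7+(1-p)·0 = p·3+(1-p)·2 ⇒ p(4) = (1-p)(2) ⇒ p = 1/3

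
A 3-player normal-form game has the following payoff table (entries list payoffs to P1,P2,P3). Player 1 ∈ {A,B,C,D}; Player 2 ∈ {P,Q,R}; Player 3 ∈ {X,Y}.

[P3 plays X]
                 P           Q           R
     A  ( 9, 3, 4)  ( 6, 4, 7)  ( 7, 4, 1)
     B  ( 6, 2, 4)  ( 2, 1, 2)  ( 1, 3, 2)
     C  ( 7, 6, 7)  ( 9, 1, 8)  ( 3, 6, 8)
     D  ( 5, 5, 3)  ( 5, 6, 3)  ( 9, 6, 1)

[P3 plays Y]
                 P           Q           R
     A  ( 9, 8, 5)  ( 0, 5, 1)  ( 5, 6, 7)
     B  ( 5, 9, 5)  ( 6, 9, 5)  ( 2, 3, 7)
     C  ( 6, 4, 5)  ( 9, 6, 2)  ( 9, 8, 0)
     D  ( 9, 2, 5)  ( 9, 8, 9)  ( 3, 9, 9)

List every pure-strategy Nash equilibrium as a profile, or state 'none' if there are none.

Nash profiles: (A,P,Y)

(A,P,X): not NE [P2→R gives 4>3; P3→Y gives 5>4]
(A,P,Y): NE
(A,Q,X): not NE [P1→C gives 9>6]
(A,Q,Y): not NE [P1→D gives 9>0; P2→P gives 8>5; P3→X gives 7>1]
(A,R,X): not NE [P1→D gives 9>7; P3→Y gives 7>1]
(A,R,Y): not NE [P1→C gives 9>5; P2→P gives 8>6]
(B,P,X): not NE [P1→A gives 9>6; P2→R gives 3>2; P3→Y gives 5>4]
(B,P,Y): not NE [P1→D gives 9>5]
(B,Q,X): not NE [P1→C gives 9>2; P2→R gives 3>1; P3→Y gives 5>2]
(B,Q,Y): not NE [P1→D gives 9>6]
(B,R,X): not NE [P1→D gives 9>1; P3→Y gives 7>2]
(B,R,Y): not NE [P1→C gives 9>2; P2→Q gives 9>3]
(C,P,X): not NE [P1→A gives 9>7]
(C,P,Y): not NE [P1→D gives 9>6; P2→R gives 8>4; P3→X gives 7>5]
(C,Q,X): not NE [P2→R gives 6>1]
(C,Q,Y): not NE [P2→R gives 8>6; P3→X gives 8>2]
(C,R,X): not NE [P1→D gives 9>3]
(C,R,Y): not NE [P3→X gives 8>0]
(D,P,X): not NE [P1→A gives 9>5; P2→R gives 6>5; P3→Y gives 5>3]
(D,P,Y): not NE [P2→R gives 9>2]
(D,Q,X): not NE [P1→C gives 9>5; P3→Y gives 9>3]
(D,Q,Y): not NE [P2→R gives 9>8]
(D,R,X): not NE [P3→Y gives 9>1]
(D,R,Y): not NE [P1→C gives 9>3]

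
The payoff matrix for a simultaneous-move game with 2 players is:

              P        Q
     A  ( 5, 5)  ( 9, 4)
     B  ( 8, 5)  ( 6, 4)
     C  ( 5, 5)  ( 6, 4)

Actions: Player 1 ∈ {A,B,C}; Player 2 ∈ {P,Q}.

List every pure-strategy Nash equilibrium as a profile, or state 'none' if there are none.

NE set: (B,P)

(A,P): not NE [P1→B gives 8>5]
(A,Q): not NE [P2→P gives 5>4]
(B,P): NE
(B,Q): not NE [P1→A gives 9>6; P2→P gives 5>4]
(C,P): not NE [P1→B gives 8>5]
(C,Q): not NE [P1→A gives 9>6; P2→P gives 5>4]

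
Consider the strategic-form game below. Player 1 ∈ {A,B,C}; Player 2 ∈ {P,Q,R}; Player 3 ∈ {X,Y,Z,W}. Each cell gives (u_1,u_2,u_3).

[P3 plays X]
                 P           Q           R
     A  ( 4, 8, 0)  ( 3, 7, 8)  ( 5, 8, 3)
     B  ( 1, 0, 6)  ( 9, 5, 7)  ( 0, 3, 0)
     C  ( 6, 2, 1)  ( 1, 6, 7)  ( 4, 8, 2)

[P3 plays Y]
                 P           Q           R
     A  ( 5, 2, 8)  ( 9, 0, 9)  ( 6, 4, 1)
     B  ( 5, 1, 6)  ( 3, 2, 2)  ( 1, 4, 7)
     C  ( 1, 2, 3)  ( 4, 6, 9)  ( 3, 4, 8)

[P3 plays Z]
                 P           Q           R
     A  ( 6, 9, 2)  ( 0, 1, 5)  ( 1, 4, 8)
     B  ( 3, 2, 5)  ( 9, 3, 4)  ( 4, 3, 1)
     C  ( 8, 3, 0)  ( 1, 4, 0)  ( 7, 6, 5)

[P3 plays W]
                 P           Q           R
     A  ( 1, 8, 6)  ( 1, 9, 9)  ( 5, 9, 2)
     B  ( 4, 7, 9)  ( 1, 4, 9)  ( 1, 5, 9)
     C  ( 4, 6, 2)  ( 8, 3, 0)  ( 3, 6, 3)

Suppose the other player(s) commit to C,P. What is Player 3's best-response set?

P3 best: {Y}

u_3(X vs C,P) = 1
u_3(Y vs C,P) = 3
u_3(Z vs C,P) = 0
u_3(W vs C,P) = 2
max payoff 3 at {Y}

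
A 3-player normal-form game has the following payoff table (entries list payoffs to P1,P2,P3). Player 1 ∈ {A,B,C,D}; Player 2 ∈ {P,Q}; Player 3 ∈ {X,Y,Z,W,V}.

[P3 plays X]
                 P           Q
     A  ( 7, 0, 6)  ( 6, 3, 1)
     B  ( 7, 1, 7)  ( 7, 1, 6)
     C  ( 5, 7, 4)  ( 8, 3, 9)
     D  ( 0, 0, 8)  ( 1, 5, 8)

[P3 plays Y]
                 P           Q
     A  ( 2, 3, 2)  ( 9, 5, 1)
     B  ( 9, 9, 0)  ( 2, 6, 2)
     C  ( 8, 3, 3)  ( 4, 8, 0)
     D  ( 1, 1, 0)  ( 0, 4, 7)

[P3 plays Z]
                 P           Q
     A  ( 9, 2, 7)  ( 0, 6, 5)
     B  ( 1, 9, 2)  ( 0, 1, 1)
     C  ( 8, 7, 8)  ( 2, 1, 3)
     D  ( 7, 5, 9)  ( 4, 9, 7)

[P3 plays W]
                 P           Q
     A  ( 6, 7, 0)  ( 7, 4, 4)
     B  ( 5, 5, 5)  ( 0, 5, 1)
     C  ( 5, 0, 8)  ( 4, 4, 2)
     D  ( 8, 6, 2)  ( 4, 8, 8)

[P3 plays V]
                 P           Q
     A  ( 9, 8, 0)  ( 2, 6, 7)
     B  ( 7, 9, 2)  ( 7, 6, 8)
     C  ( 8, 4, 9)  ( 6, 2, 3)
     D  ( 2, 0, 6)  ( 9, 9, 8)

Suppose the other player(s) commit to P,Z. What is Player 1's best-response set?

u_1(A vs P,Z) = 9
u_1(B vs P,Z) = 1
u_1(C vs P,Z) = 8
u_1(D vs P,Z) = 7
max payoff 9 at {A}

BR_1 = {A}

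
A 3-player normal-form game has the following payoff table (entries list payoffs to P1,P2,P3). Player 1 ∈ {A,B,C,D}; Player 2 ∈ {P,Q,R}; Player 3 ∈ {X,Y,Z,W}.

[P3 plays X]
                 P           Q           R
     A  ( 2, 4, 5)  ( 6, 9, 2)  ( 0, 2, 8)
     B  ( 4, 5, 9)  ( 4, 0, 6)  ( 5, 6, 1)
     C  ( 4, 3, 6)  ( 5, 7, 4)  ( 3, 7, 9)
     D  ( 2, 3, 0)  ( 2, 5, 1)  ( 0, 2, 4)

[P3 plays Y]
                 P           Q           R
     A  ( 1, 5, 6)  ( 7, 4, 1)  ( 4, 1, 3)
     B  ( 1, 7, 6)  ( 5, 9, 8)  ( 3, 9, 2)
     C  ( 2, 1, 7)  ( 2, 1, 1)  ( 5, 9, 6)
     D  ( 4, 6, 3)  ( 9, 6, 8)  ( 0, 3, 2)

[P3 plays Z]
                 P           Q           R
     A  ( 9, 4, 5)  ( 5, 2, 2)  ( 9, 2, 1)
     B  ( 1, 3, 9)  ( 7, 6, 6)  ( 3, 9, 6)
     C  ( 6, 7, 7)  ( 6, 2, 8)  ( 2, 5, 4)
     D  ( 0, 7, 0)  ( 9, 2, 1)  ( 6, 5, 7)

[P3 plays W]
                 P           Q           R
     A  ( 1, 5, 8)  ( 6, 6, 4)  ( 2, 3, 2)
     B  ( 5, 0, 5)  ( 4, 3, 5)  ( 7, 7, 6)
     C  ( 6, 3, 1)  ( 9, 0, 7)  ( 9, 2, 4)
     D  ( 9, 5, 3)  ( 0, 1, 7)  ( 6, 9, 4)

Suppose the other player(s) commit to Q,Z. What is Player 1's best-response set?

u_1(A vs Q,Z) = 5
u_1(B vs Q,Z) = 7
u_1(C vs Q,Z) = 6
u_1(D vs Q,Z) = 9
max payoff 9 at {D}

P1 best: {D}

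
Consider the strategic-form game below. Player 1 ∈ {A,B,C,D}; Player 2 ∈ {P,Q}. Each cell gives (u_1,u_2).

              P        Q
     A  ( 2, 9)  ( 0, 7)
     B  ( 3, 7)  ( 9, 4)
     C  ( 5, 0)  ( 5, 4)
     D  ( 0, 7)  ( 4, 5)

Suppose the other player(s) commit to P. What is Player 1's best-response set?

u_1(A vs P) = 2
u_1(B vs P) = 3
u_1(C vs P) = 5
u_1(D vs P) = 0
max payoff 5 at {C}

BR_1 = {C}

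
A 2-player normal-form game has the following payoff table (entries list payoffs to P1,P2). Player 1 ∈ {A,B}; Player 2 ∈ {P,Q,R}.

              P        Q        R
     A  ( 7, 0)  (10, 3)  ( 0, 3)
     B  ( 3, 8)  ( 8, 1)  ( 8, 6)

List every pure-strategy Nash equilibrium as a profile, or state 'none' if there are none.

PSNE = {(A,Q)}

(A,P): not NE [P2→R gives 3>0]
(A,Q): NE
(A,R): not NE [P1→B gives 8>0]
(B,P): not NE [P1→A gives 7>3]
(B,Q): not NE [P1→A gives 10>8; P2→P gives 8>1]
(B,R): not NE [P2→P gives 8>6]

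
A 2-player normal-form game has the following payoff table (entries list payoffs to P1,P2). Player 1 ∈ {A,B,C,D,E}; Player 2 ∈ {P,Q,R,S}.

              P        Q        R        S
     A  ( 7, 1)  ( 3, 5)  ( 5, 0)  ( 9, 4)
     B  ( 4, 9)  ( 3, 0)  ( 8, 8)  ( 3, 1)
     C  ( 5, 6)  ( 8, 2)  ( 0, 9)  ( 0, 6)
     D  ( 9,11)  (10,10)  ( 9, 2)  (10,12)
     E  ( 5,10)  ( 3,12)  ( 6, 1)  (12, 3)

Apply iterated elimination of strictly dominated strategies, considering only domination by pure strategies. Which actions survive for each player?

P1 drop A (D beats it: P:9>7 Q:10>3 R:9>5 S:10>9)
P1 drop B (D beats it: P:9>4 Q:10>3 R:9>8 S:10>3)
P1 drop C (D beats it: P:9>5 Q:10>8 R:9>0 S:10>0)
P2 drop R (P beats it: D:11>2 E:10>1)
P1→{D,E} P2→{P,Q,S}

Remaining: P1:{D,E} P2:{P,Q,S}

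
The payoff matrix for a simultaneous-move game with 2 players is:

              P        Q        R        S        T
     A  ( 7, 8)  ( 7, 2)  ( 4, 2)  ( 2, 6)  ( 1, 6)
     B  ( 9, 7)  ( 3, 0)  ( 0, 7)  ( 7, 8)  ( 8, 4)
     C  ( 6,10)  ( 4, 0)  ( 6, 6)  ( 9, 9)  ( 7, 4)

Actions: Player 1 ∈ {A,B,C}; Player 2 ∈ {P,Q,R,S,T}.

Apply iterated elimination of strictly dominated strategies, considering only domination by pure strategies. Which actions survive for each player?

Remaining: P1:{B,C} P2:{P,S}

P2 drop Q (P beats it: A:8>2 B:7>0 C:10>0)
P2 drop R (S beats it: A:6>2 B:8>7 C:9>6)
P1 drop A (B beats it: P:9>7 S:7>2 T:8>1)
P2 drop T (P beats it: B:7>4 C:10>4)
P1→{B,C} P2→{P,S}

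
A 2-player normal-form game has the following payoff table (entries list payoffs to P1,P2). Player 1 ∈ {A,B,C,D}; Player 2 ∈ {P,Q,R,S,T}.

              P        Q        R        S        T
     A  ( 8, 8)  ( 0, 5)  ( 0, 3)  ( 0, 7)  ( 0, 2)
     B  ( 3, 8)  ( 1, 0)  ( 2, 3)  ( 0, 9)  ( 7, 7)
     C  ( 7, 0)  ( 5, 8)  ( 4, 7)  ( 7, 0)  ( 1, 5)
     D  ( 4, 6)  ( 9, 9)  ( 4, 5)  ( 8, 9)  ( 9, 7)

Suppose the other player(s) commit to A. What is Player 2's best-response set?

u_2(P vs A) = 8
u_2(Q vs A) = 5
u_2(R vs A) = 3
u_2(S vs A) = 7
u_2(T vs A) = 2
max payoff 8 at {P}

P2 best: {P}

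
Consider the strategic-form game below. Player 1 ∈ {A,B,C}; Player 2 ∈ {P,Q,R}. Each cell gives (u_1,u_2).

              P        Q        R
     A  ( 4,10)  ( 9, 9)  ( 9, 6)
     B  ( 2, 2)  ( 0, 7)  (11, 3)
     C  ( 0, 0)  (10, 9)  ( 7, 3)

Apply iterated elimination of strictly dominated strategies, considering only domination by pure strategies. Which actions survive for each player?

Remaining: P1:{A,C} P2:{P,Q}

P2 drop R (Q beats it: A:9>6 B:7>3 C:9>3)
P1 drop B (A beats it: P:4>2 Q:9>0)
P1→{A,C} P2→{P,Q}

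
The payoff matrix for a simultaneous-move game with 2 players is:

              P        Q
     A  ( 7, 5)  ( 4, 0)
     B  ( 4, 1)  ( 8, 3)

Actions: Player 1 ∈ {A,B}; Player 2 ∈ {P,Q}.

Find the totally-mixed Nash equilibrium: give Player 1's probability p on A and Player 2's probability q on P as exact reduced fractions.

P1 indiff ⇒ q·7+(1-q)·4 = q·4+(1-q)·8 ⇒ q(3) = (1-q)(4) ⇒ q = 4/7
P2 indiff ⇒ p·5+(1-p)·1 = p·0+(1-p)·3 ⇒ p(5) = (1-p)(2) ⇒ p = 2/7

(p,q) = (2/7, 4/7)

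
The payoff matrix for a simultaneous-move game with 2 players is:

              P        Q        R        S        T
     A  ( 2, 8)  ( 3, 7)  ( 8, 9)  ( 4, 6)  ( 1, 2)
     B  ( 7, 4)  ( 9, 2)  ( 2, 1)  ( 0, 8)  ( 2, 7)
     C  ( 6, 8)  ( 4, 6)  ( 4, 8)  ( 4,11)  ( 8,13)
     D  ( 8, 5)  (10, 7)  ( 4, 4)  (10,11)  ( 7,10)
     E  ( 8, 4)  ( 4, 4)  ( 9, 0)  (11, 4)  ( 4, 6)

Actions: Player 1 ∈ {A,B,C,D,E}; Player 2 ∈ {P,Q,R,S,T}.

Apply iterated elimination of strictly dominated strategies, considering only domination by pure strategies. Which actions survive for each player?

Remaining: P1:{C,D,E} P2:{S,T}

P1 drop A (E beats it: P:8>2 Q:4>3 R:9>8 S:11>4 T:4>1)
P1 drop B (D beats it: P:8>7 Q:10>9 R:4>2 S:10>0 T:7>2)
P2 drop P (T beats it: C:13>8 D:10>5 E:6>4)
P2 drop Q (T beats it: C:13>6 D:10>7 E:6>4)
P2 drop R (S beats it: C:11>8 D:11>4 E:4>0)
P1→{C,D,E} P2→{S,T}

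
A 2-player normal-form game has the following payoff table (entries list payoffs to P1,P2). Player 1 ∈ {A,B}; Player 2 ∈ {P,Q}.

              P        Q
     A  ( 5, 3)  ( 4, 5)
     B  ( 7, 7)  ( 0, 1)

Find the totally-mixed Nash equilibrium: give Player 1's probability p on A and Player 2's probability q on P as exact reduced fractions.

p=3/4, q=2/3

P1 indiff ⇒ q·5+(1-q)·4 = q·7+(1-q)·0 ⇒ q(-2) = (1-q)(-4) ⇒ q = 2/3
P2 indiff ⇒ p·3+(1-p)·7 = p·5+(1-p)·1 ⇒ p(-2) = (1-p)(-6) ⇒ p = 3/4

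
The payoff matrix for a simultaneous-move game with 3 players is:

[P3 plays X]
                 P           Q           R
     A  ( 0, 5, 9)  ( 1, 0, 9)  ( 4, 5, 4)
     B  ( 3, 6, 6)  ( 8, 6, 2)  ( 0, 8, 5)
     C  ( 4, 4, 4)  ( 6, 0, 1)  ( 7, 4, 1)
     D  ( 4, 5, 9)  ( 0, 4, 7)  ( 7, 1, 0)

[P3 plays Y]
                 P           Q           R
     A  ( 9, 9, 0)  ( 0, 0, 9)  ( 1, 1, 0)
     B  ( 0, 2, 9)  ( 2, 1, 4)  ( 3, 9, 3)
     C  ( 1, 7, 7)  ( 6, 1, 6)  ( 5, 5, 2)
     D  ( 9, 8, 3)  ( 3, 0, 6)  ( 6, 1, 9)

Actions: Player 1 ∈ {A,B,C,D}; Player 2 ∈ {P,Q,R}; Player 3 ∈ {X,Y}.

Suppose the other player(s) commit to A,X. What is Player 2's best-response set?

u_2(P vs A,X) = 5
u_2(Q vs A,X) = 0
u_2(R vs A,X) = 5
max payoff 5 at {P,R}

argmax u_2 = {P,R}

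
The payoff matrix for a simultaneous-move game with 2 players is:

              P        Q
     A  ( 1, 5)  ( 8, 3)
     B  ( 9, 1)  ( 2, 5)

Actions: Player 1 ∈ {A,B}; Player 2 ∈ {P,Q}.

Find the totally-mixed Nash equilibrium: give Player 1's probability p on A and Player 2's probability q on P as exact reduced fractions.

P1 mixes 2/3 on A; P2 mixes 3/7 on P

P1 indiff ⇒ q·1+(1-q)·8 = q·9+(1-q)·2 ⇒ q(-8) = (1-q)(-6) ⇒ q = 3/7
P2 indiff ⇒ p·5+(1-p)·1 = p·3+(1-p)·5 ⇒ p(2) = (1-p)(4) ⇒ p = 2/3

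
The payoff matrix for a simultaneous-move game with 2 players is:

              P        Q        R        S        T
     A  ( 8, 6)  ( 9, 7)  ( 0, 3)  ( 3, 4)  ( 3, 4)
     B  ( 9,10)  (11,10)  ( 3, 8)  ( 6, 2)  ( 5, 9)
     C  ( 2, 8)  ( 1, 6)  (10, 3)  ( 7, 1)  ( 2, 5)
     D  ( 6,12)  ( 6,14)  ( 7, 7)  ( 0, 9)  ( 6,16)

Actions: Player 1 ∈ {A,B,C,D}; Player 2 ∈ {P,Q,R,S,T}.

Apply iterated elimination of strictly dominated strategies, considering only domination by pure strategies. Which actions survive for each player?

P1 drop A (B beats it: P:9>8 Q:11>9 R:3>0 S:6>3 T:5>3)
P2 drop R (P beats it: B:10>8 C:8>3 D:12>7)
P2 drop S (P beats it: B:10>2 C:8>1 D:12>9)
P1 drop C (B beats it: P:9>2 Q:11>1 T:5>2)
P1→{B,D} P2→{P,Q,T}

Survivors P1:{B,D} P2:{P,Q,T}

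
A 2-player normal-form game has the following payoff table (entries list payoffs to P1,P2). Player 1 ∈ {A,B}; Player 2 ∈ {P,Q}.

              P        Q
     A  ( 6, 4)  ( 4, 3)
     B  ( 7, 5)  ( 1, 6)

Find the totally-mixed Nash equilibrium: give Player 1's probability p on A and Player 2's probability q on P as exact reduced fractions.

(p,q) = (1/2, 3/4)

P1 indiff ⇒ q·6+(1-q)·4 = q·7+(1-q)·1 ⇒ q(-1) = (1-q)(-3) ⇒ q = 3/4
P2 indiff ⇒ p·4+(1-p)·5 = p·3+(1-p)·6 ⇒ p(1) = (1-p)(1) ⇒ p = 1/2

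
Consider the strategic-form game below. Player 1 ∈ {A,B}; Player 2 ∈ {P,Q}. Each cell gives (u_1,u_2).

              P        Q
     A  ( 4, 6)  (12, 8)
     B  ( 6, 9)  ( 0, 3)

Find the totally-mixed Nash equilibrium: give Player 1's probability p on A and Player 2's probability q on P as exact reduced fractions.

(p,q) = (3/4, 6/7)

P1 indiff ⇒ q·4+(1-q)·12 = q·6+(1-q)·0 ⇒ q(-2) = (1-q)(-12) ⇒ q = 6/7
P2 indiff ⇒ p·6+(1-p)·9 = p·8+(1-p)·3 ⇒ p(-2) = (1-p)(-6) ⇒ p = 3/4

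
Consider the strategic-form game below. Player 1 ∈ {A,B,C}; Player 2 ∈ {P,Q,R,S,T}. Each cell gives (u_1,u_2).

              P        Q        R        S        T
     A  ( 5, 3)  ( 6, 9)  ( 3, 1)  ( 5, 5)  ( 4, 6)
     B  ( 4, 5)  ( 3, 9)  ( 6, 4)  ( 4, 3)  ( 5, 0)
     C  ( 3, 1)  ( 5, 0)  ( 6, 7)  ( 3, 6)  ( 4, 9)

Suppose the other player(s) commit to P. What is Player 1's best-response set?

u_1(A vs P) = 5
u_1(B vs P) = 4
u_1(C vs P) = 3
max payoff 5 at {A}

argmax u_1 = {A}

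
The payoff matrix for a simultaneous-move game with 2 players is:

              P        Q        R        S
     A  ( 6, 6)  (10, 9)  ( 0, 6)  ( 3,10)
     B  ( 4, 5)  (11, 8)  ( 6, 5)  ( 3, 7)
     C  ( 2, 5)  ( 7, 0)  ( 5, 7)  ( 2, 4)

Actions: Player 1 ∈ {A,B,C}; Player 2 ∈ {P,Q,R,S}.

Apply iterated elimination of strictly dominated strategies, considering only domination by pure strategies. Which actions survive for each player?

IESDS → P1:{A,B} P2:{Q,S}

P1 drop C (B beats it: P:4>2 Q:11>7 R:6>5 S:3>2)
P2 drop P (Q beats it: A:9>6 B:8>5)
P2 drop R (Q beats it: A:9>6 B:8>5)
P1→{A,B} P2→{Q,S}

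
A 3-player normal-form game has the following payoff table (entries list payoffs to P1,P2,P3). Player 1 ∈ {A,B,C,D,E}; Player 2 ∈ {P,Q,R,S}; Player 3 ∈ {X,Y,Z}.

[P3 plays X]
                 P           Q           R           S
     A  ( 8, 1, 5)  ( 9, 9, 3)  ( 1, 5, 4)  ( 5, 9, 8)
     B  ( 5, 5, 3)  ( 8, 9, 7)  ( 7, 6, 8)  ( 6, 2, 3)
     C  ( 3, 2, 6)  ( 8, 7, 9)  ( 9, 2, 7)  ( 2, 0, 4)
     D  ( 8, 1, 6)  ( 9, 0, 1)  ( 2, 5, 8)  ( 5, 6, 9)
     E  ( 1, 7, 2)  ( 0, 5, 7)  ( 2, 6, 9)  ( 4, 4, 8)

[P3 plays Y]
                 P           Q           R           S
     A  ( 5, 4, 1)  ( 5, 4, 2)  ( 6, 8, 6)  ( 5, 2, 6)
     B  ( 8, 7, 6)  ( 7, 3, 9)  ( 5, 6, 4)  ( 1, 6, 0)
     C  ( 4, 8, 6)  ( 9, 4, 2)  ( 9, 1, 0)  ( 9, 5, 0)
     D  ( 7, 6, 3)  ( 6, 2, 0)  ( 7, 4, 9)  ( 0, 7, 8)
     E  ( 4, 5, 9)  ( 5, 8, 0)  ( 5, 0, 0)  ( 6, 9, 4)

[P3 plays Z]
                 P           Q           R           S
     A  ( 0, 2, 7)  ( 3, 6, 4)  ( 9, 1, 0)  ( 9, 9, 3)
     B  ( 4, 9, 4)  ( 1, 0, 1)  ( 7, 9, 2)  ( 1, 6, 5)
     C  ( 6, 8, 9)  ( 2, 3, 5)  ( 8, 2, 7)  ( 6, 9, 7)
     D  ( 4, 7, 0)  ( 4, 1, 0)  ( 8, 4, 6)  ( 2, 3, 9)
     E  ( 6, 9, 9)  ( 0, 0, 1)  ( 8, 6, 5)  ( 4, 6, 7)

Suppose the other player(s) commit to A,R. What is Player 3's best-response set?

argmax u_3 = {Y}

u_3(X vs A,R) = 4
u_3(Y vs A,R) = 6
u_3(Z vs A,R) = 0
max payoff 6 at {Y}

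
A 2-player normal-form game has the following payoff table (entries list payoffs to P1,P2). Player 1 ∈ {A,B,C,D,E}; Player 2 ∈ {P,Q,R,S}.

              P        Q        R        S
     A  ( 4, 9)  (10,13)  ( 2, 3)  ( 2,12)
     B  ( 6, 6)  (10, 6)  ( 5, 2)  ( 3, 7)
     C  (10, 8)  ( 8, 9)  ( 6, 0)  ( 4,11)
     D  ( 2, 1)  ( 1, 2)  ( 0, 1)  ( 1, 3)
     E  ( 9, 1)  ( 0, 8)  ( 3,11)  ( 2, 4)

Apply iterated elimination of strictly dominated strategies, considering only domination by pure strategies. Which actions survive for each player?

Survivors P1:{A,B,C} P2:{Q,S}

P1 drop D (A beats it: P:4>2 Q:10>1 R:2>0 S:2>1)
P1 drop E (C beats it: P:10>9 Q:8>0 R:6>3 S:4>2)
P2 drop P (S beats it: A:12>9 B:7>6 C:11>8)
P2 drop R (Q beats it: A:13>3 B:6>2 C:9>0)
P1→{A,B,C} P2→{Q,S}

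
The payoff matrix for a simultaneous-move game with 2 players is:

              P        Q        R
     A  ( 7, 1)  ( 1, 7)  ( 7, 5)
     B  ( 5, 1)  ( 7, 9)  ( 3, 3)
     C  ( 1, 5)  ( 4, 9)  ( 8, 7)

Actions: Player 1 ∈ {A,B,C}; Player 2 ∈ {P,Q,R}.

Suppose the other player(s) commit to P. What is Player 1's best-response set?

P1 best: {A}

u_1(A vs P) = 7
u_1(B vs P) = 5
u_1(C vs P) = 1
max payoff 7 at {A}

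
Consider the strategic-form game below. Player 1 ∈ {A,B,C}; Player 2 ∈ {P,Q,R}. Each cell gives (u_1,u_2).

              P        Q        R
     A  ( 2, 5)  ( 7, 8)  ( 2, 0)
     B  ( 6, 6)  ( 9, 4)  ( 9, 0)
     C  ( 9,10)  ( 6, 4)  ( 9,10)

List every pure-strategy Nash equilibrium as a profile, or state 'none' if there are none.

(A,P): not NE [P1→C gives 9>2; P2→Q gives 8>5]
(A,Q): not NE [P1→B gives 9>7]
(A,R): not NE [P1→C gives 9>2; P2→Q gives 8>0]
(B,P): not NE [P1→C gives 9>6]
(B,Q): not NE [P2→P gives 6>4]
(B,R): not NE [P2→P gives 6>0]
(C,P): NE
(C,Q): not NE [P1→B gives 9>6; P2→R gives 10>4]
(C,R): NE

PSNE = {(C,P), (C,R)}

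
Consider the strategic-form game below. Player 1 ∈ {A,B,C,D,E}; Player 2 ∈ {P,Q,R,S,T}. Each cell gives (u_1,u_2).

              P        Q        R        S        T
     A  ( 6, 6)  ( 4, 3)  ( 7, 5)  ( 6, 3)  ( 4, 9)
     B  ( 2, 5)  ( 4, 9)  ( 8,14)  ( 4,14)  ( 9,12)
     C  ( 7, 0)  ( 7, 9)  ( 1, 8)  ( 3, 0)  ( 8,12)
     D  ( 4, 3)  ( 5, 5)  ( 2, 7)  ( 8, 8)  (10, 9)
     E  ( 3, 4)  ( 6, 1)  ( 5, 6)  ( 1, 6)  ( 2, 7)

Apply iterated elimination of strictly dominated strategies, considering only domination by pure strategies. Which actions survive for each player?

IESDS → P1:{A,B,D} P2:{R,S,T}

P2 drop P (T beats it: A:9>6 B:12>5 C:12>0 D:9>3 E:7>4)
P2 drop Q (T beats it: A:9>3 B:12>9 C:12>9 D:9>5 E:7>1)
P1 drop C (B beats it: R:8>1 S:4>3 T:9>8)
P1 drop E (A beats it: R:7>5 S:6>1 T:4>2)
P1→{A,B,D} P2→{R,S,T}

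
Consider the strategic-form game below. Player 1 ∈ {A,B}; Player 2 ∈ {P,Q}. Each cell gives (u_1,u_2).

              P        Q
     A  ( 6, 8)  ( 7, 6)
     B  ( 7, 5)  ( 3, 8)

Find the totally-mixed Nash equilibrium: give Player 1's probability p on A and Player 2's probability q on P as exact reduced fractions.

P1 indiff ⇒ q·6+(1-q)·7 = q·7+(1-q)·3 ⇒ q(-1) = (1-q)(-4) ⇒ q = 4/5
P2 indiff ⇒ p·8+(1-p)·5 = p·6+(1-p)·8 ⇒ p(2) = (1-p)(3) ⇒ p = 3/5

(p,q) = (3/5, 4/5)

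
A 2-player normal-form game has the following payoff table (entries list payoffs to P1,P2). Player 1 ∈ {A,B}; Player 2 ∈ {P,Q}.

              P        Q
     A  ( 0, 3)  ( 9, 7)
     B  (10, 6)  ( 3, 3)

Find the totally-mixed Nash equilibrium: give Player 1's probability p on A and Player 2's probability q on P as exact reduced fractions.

P1 indiff ⇒ q·0+(1-q)·9 = q·10+(1-q)·3 ⇒ q(-10) = (1-q)(-6) ⇒ q = 3/8
P2 indiff ⇒ p·3+(1-p)·6 = p·7+(1-p)·3 ⇒ p(-4) = (1-p)(-3) ⇒ p = 3/7

(p,q) = (3/7, 3/8)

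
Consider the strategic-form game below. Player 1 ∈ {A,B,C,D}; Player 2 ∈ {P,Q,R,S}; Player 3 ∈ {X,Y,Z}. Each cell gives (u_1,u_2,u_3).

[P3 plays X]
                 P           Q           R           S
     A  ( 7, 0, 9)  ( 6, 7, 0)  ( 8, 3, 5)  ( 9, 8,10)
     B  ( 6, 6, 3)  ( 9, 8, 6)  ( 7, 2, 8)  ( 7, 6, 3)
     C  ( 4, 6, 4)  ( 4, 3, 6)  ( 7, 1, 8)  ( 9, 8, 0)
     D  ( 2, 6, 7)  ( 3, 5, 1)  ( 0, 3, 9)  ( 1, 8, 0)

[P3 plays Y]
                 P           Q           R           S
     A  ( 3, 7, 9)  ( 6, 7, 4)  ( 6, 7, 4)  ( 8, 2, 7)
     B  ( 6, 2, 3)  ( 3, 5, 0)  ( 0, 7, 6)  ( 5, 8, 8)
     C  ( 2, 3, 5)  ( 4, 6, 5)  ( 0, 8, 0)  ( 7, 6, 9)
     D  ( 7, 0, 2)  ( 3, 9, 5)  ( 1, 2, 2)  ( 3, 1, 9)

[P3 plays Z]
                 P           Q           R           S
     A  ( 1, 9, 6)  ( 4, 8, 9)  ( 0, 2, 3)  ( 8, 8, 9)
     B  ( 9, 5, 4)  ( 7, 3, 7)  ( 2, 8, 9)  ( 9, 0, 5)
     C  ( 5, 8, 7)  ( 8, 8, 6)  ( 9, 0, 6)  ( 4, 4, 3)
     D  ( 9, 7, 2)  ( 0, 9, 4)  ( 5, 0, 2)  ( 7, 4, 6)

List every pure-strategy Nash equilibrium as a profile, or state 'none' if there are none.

PSNE = {(A,S,X), (C,Q,Z)}

(A,P,X): not NE [P2→S gives 8>0]
(A,P,Y): not NE [P1→D gives 7>3]
(A,P,Z): not NE [P1→D gives 9>1; P3→Y gives 9>6]
(A,Q,X): not NE [P1→B gives 9>6; P2→S gives 8>7; P3→Z gives 9>0]
(A,Q,Y): not NE [P3→Z gives 9>4]
(A,Q,Z): not NE [P1→C gives 8>4; P2→P gives 9>8]
(A,R,X): not NE [P2→S gives 8>3]
(A,R,Y): not NE [P3→X gives 5>4]
(A,R,Z): not NE [P1→C gives 9>0; P2→P gives 9>2; P3→X gives 5>3]
(A,S,X): NE
(A,S,Y): not NE [P2→R gives 7>2; P3→X gives 10>7]
(A,S,Z): not NE [P1→B gives 9>8; P2→P gives 9>8; P3→X gives 10>9]
(B,P,X): not NE [P1→A gives 7>6; P2→Q gives 8>6; P3→Z gives 4>3]
(B,P,Y): not NE [P1→D gives 7>6; P2→S gives 8>2; P3→Z gives 4>3]
(B,P,Z): not NE [P2→R gives 8>5]
(B,Q,X): not NE [P3→Z gives 7>6]
(B,Q,Y): not NE [P1→A gives 6>3; P2→S gives 8>5; P3→Z gives 7>0]
(B,Q,Z): not NE [P1→C gives 8>7; P2→R gives 8>3]
(B,R,X): not NE [P1→A gives 8>7; P2→Q gives 8>2; P3→Z gives 9>8]
(B,R,Y): not NE [P1→A gives 6>0; P2→S gives 8>7; P3→Z gives 9>6]
(B,R,Z): not NE [P1→C gives 9>2]
(B,S,X): not NE [P1→C gives 9>7; P2→Q gives 8>6; P3→Y gives 8>3]
(B,S,Y): not NE [P1→A gives 8>5]
(B,S,Z): not NE [P2→R gives 8>0; P3→Y gives 8>5]
(C,P,X): not NE [P1→A gives 7>4; P2→S gives 8>6; P3→Z gives 7>4]
(C,P,Y): not NE [P1→D gives 7>2; P2→R gives 8>3; P3→Z gives 7>5]
(C,P,Z): not NE [P1→D gives 9>5]
(C,Q,X): not NE [P1→B gives 9>4; P2→S gives 8>3]
(C,Q,Y): not NE [P1→A gives 6>4; P2→R gives 8>6; P3→Z gives 6>5]
(C,Q,Z): NE
(C,R,X): not NE [P1→A gives 8>7; P2→S gives 8>1]
(C,R,Y): not NE [P1→A gives 6>0; P3→X gives 8>0]
(C,R,Z): not NE [P2→Q gives 8>0; P3→X gives 8>6]
(C,S,X): not NE [P3→Y gives 9>0]
(C,S,Y): not NE [P1→A gives 8>7; P2→R gives 8>6]
(C,S,Z): not NE [P1→B gives 9>4; P2→Q gives 8>4; P3→Y gives 9>3]
(D,P,X): not NE [P1→A gives 7>2; P2→S gives 8>6]
(D,P,Y): not NE [P2→Q gives 9>0; P3→X gives 7>2]
(D,P,Z): not NE [P2→Q gives 9>7; P3→X gives 7>2]
(D,Q,X): not NE [P1→B gives 9>3; P2→S gives 8>5; P3→Y gives 5>1]
(D,Q,Y): not NE [P1→A gives 6>3]
(D,Q,Z): not NE [P1→C gives 8>0; P3→Y gives 5>4]
(D,R,X): not NE [P1→A gives 8>0; P2→S gives 8>3]
(D,R,Y): not NE [P1→A gives 6>1; P2→Q gives 9>2; P3→X gives 9>2]
(D,R,Z): not NE [P1→C gives 9>5; P2→Q gives 9>0; P3→X gives 9>2]
(D,S,X): not NE [P1→C gives 9>1; P3→Y gives 9>0]
(D,S,Y): not NE [P1→A gives 8>3; P2→Q gives 9>1]
(D,S,Z): not NE [P1→B gives 9>7; P2→Q gives 9>4; P3→Y gives 9>6]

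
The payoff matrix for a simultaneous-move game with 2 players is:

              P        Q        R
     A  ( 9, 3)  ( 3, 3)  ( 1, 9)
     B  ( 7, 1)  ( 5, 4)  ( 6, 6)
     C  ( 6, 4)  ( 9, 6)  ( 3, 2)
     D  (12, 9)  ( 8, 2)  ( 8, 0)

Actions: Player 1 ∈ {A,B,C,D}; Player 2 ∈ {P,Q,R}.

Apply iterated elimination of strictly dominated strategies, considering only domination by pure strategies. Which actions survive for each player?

Remaining: P1:{C,D} P2:{P,Q}

P1 drop A (D beats it: P:12>9 Q:8>3 R:8>1)
P1 drop B (D beats it: P:12>7 Q:8>5 R:8>6)
P2 drop R (P beats it: C:4>2 D:9>0)
P1→{C,D} P2→{P,Q}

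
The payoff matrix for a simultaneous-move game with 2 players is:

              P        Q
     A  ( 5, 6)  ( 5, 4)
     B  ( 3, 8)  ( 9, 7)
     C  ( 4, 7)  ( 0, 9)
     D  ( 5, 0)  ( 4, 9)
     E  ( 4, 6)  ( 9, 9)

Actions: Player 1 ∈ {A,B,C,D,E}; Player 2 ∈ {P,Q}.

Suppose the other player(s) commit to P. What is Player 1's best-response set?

u_1(A vs P) = 5
u_1(B vs P) = 3
u_1(C vs P) = 4
u_1(D vs P) = 5
u_1(E vs P) = 4
max payoff 5 at {A,D}

argmax u_1 = {A,D}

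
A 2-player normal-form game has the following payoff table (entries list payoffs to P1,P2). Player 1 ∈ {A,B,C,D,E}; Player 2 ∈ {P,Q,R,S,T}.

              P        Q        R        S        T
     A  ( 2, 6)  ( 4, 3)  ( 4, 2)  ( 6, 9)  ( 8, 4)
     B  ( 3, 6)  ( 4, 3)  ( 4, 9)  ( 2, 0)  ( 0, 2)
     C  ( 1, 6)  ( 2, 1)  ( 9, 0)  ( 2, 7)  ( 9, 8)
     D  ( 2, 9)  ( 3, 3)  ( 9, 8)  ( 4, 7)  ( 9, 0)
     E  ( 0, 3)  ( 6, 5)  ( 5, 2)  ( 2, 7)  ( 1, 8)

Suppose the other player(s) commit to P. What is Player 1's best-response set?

BR_1 = {B}

u_1(A vs P) = 2
u_1(B vs P) = 3
u_1(C vs P) = 1
u_1(D vs P) = 2
u_1(E vs P) = 0
max payoff 3 at {B}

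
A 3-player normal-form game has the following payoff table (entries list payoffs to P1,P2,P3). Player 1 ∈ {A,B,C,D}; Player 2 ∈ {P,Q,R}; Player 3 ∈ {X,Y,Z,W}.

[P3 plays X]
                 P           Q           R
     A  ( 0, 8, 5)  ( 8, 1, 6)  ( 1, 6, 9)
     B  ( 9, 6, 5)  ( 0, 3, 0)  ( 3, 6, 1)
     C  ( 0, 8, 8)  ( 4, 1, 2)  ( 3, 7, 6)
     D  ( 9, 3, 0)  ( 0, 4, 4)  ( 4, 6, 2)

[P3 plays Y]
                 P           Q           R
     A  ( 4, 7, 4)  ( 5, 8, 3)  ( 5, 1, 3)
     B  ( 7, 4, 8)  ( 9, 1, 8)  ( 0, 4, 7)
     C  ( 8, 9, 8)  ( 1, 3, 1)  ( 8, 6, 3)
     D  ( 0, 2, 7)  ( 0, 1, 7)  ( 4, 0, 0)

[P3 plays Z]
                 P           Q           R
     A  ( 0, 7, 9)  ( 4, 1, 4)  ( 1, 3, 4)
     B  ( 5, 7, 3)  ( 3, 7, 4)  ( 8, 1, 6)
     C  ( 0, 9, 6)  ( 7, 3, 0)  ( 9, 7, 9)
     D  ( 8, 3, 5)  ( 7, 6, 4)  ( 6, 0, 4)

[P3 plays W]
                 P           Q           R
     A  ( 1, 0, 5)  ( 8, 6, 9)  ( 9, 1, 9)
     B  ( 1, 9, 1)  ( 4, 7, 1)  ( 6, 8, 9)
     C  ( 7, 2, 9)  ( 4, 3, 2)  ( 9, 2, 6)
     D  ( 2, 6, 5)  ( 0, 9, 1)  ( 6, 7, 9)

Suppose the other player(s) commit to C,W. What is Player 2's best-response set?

u_2(P vs C,W) = 2
u_2(Q vs C,W) = 3
u_2(R vs C,W) = 2
max payoff 3 at {Q}

BR_2 = {Q}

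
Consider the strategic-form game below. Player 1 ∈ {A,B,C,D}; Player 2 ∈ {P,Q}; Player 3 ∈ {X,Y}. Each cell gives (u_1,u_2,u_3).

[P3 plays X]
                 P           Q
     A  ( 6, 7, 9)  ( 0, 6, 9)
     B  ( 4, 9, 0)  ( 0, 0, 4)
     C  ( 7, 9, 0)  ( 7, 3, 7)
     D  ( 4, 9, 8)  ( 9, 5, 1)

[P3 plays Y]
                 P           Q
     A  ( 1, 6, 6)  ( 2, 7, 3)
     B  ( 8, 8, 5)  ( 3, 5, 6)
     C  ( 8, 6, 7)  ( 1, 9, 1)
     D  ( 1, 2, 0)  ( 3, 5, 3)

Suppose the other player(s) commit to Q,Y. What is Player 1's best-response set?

u_1(A vs Q,Y) = 2
u_1(B vs Q,Y) = 3
u_1(C vs Q,Y) = 1
u_1(D vs Q,Y) = 3
max payoff 3 at {B,D}

argmax u_1 = {B,D}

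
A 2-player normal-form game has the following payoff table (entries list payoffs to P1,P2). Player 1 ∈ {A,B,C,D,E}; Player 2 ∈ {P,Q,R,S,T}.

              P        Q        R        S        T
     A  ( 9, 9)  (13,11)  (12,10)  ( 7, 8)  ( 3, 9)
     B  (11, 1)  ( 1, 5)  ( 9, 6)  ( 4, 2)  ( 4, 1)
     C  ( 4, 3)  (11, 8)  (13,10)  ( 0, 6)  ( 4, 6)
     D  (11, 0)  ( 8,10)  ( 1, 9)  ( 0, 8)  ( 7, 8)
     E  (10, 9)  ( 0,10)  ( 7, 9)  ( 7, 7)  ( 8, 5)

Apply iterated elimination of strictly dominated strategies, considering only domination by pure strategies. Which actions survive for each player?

IESDS → P1:{A,C} P2:{Q,R}

P2 drop P (Q beats it: A:11>9 B:5>1 C:8>3 D:10>0 E:10>9)
P2 drop S (Q beats it: A:11>8 B:5>2 C:8>6 D:10>8 E:10>7)
P2 drop T (Q beats it: A:11>9 B:5>1 C:8>6 D:10>8 E:10>5)
P1 drop B (A beats it: Q:13>1 R:12>9)
P1 drop D (A beats it: Q:13>8 R:12>1)
P1 drop E (A beats it: Q:13>0 R:12>7)
P1→{A,C} P2→{Q,R}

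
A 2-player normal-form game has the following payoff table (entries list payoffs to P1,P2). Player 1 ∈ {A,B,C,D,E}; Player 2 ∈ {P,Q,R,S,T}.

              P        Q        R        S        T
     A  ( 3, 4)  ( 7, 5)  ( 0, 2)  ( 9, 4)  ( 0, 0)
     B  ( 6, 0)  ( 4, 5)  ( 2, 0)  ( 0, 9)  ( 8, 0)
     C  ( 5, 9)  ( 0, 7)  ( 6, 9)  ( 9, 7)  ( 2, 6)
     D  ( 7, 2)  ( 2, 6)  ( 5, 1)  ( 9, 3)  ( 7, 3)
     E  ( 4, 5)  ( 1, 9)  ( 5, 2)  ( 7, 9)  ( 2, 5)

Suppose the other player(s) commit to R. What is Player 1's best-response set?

u_1(A vs R) = 0
u_1(B vs R) = 2
u_1(C vs R) = 6
u_1(D vs R) = 5
u_1(E vs R) = 5
max payoff 6 at {C}

argmax u_1 = {C}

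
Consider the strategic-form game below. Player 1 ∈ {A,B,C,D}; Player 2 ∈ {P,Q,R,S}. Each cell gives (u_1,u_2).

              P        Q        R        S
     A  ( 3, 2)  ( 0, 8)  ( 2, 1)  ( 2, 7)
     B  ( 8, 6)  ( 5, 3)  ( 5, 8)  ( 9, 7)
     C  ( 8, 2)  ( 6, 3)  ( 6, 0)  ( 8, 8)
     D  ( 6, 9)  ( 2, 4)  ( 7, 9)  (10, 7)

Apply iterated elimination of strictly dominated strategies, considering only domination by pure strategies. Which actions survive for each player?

P1 drop A (B beats it: P:8>3 Q:5>0 R:5>2 S:9>2)
P2 drop Q (S beats it: B:7>3 C:8>3 D:7>4)
P1→{B,C,D} P2→{P,R,S}

IESDS → P1:{B,C,D} P2:{P,R,S}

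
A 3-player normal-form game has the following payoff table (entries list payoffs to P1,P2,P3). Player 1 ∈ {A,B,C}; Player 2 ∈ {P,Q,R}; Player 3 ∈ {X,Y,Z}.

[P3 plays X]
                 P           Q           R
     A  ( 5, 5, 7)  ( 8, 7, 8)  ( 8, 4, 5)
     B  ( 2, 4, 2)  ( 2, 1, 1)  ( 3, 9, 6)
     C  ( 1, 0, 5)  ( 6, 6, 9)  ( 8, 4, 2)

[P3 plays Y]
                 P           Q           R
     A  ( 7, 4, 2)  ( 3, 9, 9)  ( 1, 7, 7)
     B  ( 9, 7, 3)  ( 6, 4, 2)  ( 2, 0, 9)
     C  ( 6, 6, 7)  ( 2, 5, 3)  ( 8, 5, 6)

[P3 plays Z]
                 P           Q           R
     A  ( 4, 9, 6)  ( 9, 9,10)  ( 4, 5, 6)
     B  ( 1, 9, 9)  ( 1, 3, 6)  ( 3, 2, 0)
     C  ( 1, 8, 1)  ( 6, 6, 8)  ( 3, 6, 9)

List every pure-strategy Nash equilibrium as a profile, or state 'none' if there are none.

(A,P,X): not NE [P2→Q gives 7>5]
(A,P,Y): not NE [P1→B gives 9>7; P2→Q gives 9>4; P3→X gives 7>2]
(A,P,Z): not NE [P3→X gives 7>6]
(A,Q,X): not NE [P3→Z gives 10>8]
(A,Q,Y): not NE [P1→B gives 6>3; P3→Z gives 10>9]
(A,Q,Z): NE
(A,R,X): not NE [P2→Q gives 7>4; P3→Y gives 7>5]
(A,R,Y): not NE [P1→C gives 8>1; P2→Q gives 9>7]
(A,R,Z): not NE [P2→Q gives 9>5; P3→Y gives 7>6]
(B,P,X): not NE [P1→A gives 5>2; P2→R gives 9>4; P3→Z gives 9>2]
(B,P,Y): not NE [P3→Z gives 9>3]
(B,P,Z): not NE [P1→A gives 4>1]
(B,Q,X): not NE [P1→A gives 8>2; P2→R gives 9>1; P3→Z gives 6>1]
(B,Q,Y): not NE [P2→P gives 7>4; P3→Z gives 6>2]
(B,Q,Z): not NE [P1→A gives 9>1; P2→P gives 9>3]
(B,R,X): not NE [P1→C gives 8>3; P3→Y gives 9>6]
(B,R,Y): not NE [P1→C gives 8>2; P2→P gives 7>0]
(B,R,Z): not NE [P1→A gives 4>3; P2→P gives 9>2; P3→Y gives 9>0]
(C,P,X): not NE [P1→A gives 5>1; P2→Q gives 6>0; P3→Y gives 7>5]
(C,P,Y): not NE [P1→B gives 9>6]
(C,P,Z): not NE [P1→A gives 4>1; P3→Y gives 7>1]
(C,Q,X): not NE [P1→A gives 8>6]
(C,Q,Y): not NE [P1→B gives 6>2; P2→P gives 6>5; P3→X gives 9>3]
(C,Q,Z): not NE [P1→A gives 9>6; P2→P gives 8>6; P3→X gives 9>8]
(C,R,X): not NE [P2→Q gives 6>4; P3→Z gives 9>2]
(C,R,Y): not NE [P2→P gives 6>5; P3→Z gives 9>6]
(C,R,Z): not NE [P1→A gives 4>3; P2→P gives 8>6]

Nash profiles: (A,Q,Z)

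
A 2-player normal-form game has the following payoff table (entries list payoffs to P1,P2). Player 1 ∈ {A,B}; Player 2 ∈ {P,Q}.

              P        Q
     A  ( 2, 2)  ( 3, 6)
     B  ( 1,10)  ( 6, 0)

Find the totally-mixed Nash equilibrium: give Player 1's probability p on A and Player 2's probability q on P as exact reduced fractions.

p=5/7, q=3/4

P1 indiff ⇒ q·2+(1-q)·3 = q·1+(1-q)·6 ⇒ q(1) = (1-q)(3) ⇒ q = 3/4
P2 indiff ⇒ p·2+(1-p)·10 = p·6+(1-p)·0 ⇒ p(-4) = (1-p)(-10) ⇒ p = 5/7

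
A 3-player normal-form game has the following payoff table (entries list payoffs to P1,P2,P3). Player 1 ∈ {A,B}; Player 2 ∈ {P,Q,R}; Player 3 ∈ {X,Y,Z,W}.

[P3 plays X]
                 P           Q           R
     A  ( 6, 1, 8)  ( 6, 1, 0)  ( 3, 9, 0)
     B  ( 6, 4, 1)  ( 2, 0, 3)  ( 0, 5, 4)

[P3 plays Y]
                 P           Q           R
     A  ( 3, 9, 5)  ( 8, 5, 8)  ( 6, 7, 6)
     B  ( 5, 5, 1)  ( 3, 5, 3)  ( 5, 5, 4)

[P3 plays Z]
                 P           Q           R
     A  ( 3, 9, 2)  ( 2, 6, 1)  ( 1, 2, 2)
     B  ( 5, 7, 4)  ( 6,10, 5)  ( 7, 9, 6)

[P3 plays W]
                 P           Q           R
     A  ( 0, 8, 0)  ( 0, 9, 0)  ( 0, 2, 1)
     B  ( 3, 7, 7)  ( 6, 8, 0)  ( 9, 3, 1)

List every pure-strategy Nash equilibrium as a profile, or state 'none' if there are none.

Nash profiles: (B,Q,Z)

(A,P,X): not NE [P2→R gives 9>1]
(A,P,Y): not NE [P1→B gives 5>3; P3→X gives 8>5]
(A,P,Z): not NE [P1→B gives 5>3; P3→X gives 8>2]
(A,P,W): not NE [P1→B gives 3>0; P2→Q gives 9>8; P3→X gives 8>0]
(A,Q,X): not NE [P2→R gives 9>1; P3→Y gives 8>0]
(A,Q,Y): not NE [P2→P gives 9>5]
(A,Q,Z): not NE [P1→B gives 6>2; P2→P gives 9>6; P3→Y gives 8>1]
(A,Q,W): not NE [P1→B gives 6>0; P3→Y gives 8>0]
(A,R,X): not NE [P3→Y gives 6>0]
(A,R,Y): not NE [P2→P gives 9>7]
(A,R,Z): not NE [P1→B gives 7>1; P2→P gives 9>2; P3→Y gives 6>2]
(A,R,W): not NE [P1→B gives 9>0; P2→Q gives 9>2; P3→Y gives 6>1]
(B,P,X): not NE [P2→R gives 5>4; P3→W gives 7>1]
(B,P,Y): not NE [P3→W gives 7>1]
(B,P,Z): not NE [P2→Q gives 10>7; P3→W gives 7>4]
(B,P,W): not NE [P2→Q gives 8>7]
(B,Q,X): not NE [P1→A gives 6>2; P2→R gives 5>0; P3→Z gives 5>3]
(B,Q,Y): not NE [P1→A gives 8>3; P3→Z gives 5>3]
(B,Q,Z): NE
(B,Q,W): not NE [P3→Z gives 5>0]
(B,R,X): not NE [P1→A gives 3>0; P3→Z gives 6>4]
(B,R,Y): not NE [P1→A gives 6>5; P3→Z gives 6>4]
(B,R,Z): not NE [P2→Q gives 10>9]
(B,R,W): not NE [P2→Q gives 8>3; P3→Z gives 6>1]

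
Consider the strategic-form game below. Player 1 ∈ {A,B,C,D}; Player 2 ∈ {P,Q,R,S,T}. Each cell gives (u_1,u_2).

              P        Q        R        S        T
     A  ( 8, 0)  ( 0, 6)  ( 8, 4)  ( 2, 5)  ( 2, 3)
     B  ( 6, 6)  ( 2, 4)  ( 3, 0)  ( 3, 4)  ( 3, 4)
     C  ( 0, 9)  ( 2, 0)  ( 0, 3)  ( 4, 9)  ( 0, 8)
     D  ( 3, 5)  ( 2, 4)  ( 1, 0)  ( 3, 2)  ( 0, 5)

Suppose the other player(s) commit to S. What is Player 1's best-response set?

u_1(A vs S) = 2
u_1(B vs S) = 3
u_1(C vs S) = 4
u_1(D vs S) = 3
max payoff 4 at {C}

argmax u_1 = {C}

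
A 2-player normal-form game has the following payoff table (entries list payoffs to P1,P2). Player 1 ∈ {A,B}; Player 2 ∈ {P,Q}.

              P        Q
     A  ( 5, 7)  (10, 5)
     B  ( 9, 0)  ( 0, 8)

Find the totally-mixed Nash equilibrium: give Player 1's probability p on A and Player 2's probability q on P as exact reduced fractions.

P1 indiff ⇒ q·5+(1-q)·10 = q·9+(1-q)·0 ⇒ q(-4) = (1-q)(-10) ⇒ q = 5/7
P2 indiff ⇒ p·7+(1-p)·0 = p·5+(1-p)·8 ⇒ p(2) = (1-p)(8) ⇒ p = 4/5

(p,q) = (4/5, 5/7)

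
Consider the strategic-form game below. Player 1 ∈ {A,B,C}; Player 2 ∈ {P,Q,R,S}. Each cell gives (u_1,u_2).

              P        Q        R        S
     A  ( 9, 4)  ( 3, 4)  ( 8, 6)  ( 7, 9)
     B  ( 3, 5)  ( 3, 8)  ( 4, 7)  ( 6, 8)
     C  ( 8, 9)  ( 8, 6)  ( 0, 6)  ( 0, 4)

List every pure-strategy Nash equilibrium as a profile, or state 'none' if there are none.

Nash profiles: (A,S)

(A,P): not NE [P2→S gives 9>4]
(A,Q): not NE [P1→C gives 8>3; P2→S gives 9>4]
(A,R): not NE [P2→S gives 9>6]
(A,S): NE
(B,P): not NE [P1→A gives 9>3; P2→S gives 8>5]
(B,Q): not NE [P1→C gives 8>3]
(B,R): not NE [P1→A gives 8>4; P2→S gives 8>7]
(B,S): not NE [P1→A gives 7>6]
(C,P): not NE [P1→A gives 9>8]
(C,Q): not NE [P2→P gives 9>6]
(C,R): not NE [P1→A gives 8>0; P2→P gives 9>6]
(C,S): not NE [P1→A gives 7>0; P2→P gives 9>4]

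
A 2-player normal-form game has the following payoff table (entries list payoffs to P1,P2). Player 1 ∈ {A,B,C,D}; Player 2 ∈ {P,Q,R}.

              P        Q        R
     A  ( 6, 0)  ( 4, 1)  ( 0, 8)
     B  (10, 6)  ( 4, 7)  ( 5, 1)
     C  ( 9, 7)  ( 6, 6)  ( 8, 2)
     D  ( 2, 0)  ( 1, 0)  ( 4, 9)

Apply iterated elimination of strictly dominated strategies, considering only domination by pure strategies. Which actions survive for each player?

Survivors P1:{B,C} P2:{P,Q}

P1 drop A (C beats it: P:9>6 Q:6>4 R:8>0)
P1 drop D (B beats it: P:10>2 Q:4>1 R:5>4)
P2 drop R (P beats it: B:6>1 C:7>2)
P1→{B,C} P2→{P,Q}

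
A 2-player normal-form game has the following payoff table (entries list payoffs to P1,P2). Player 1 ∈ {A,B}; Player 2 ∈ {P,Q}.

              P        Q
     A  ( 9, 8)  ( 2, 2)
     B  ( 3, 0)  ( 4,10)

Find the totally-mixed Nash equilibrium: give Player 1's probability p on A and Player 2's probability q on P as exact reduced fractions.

P1 mixes 5/8 on A; P2 mixes 1/4 on P

P1 indiff ⇒ q·9+(1-q)·2 = q·3+(1-q)·4 ⇒ q(6) = (1-q)(2) ⇒ q = 1/4
P2 indiff ⇒ p·8+(1-p)·0 = p·2+(1-p)·10 ⇒ p(6) = (1-p)(10) ⇒ p = 5/8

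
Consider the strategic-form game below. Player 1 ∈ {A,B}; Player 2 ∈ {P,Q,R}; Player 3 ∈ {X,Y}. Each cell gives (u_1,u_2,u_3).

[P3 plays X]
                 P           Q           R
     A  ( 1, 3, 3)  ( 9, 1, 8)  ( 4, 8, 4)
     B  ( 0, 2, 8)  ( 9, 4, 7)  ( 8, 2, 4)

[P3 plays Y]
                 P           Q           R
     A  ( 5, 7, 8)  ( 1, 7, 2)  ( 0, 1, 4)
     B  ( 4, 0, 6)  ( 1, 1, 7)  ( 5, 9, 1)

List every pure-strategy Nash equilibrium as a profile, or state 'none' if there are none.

(A,P,X): not NE [P2→R gives 8>3; P3→Y gives 8>3]
(A,P,Y): NE
(A,Q,X): not NE [P2→R gives 8>1]
(A,Q,Y): not NE [P3→X gives 8>2]
(A,R,X): not NE [P1→B gives 8>4]
(A,R,Y): not NE [P1→B gives 5>0; P2→Q gives 7>1]
(B,P,X): not NE [P1→A gives 1>0; P2→Q gives 4>2]
(B,P,Y): not NE [P1→A gives 5>4; P2→R gives 9>0; P3→X gives 8>6]
(B,Q,X): NE
(B,Q,Y): not NE [P2→R gives 9>1]
(B,R,X): not NE [P2→Q gives 4>2]
(B,R,Y): not NE [P3→X gives 4>1]

Nash profiles: (A,P,Y), (B,Q,X)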